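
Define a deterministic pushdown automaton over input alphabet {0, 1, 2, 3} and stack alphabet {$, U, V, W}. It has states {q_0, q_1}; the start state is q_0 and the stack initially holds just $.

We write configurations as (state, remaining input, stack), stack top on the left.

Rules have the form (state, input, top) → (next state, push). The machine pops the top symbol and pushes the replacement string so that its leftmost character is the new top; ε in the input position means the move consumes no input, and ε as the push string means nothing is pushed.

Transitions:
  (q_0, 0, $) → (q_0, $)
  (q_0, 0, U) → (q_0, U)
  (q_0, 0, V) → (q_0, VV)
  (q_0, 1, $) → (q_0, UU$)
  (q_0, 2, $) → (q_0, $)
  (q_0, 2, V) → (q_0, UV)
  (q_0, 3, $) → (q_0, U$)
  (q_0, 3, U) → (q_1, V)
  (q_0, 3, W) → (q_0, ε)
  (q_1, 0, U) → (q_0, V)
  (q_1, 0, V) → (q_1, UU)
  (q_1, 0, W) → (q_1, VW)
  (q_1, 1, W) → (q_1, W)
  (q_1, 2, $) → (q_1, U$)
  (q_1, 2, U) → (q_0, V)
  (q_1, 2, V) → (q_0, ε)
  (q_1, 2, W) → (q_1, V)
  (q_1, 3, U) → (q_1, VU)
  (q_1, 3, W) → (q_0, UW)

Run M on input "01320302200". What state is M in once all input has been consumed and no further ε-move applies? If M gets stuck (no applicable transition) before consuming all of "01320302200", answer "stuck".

(q_0, 01320302200, $) ⊢ (q_0, 1320302200, $) ⊢ (q_0, 320302200, UU$) ⊢ (q_1, 20302200, VU$) ⊢ (q_0, 0302200, U$) ⊢ (q_0, 302200, U$) ⊢ (q_1, 02200, V$) ⊢ (q_1, 2200, UU$) ⊢ (q_0, 200, VU$) ⊢ (q_0, 00, UVU$) ⊢ (q_0, 0, UVU$) ⊢ (q_0, ε, UVU$)
All input consumed; M is in state q_0.

q_0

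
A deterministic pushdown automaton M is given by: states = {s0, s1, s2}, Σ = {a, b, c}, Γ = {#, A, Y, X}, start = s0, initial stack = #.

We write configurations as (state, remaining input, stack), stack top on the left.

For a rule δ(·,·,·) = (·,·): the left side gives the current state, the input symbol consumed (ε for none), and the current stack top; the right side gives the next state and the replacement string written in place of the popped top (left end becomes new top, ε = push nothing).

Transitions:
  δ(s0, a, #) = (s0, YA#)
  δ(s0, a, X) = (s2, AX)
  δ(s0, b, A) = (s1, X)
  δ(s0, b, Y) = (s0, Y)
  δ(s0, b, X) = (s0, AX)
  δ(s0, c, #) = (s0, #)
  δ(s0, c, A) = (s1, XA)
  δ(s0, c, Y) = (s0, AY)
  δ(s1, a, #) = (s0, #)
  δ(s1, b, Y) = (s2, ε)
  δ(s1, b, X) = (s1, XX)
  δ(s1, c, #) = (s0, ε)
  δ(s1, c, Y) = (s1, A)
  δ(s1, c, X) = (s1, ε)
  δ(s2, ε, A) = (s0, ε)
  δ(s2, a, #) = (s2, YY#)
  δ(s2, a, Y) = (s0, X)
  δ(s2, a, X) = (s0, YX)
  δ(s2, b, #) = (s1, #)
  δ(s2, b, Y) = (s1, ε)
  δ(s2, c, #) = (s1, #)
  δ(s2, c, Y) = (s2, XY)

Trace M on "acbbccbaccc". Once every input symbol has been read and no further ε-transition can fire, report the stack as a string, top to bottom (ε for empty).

AYA#

(s0, acbbccbaccc, #) ⊢ (s0, cbbccbaccc, YA#) ⊢ (s0, bbccbaccc, AYA#) ⊢ (s1, bccbaccc, XYA#) ⊢ (s1, ccbaccc, XXYA#) ⊢ (s1, cbaccc, XYA#) ⊢ (s1, baccc, YA#) ⊢ (s2, accc, A#) ⊢ (s0, accc, #) ⊢ (s0, ccc, YA#) ⊢ (s0, cc, AYA#) ⊢ (s1, c, XAYA#) ⊢ (s1, ε, AYA#)
All input consumed in state s1 with stack AYA#.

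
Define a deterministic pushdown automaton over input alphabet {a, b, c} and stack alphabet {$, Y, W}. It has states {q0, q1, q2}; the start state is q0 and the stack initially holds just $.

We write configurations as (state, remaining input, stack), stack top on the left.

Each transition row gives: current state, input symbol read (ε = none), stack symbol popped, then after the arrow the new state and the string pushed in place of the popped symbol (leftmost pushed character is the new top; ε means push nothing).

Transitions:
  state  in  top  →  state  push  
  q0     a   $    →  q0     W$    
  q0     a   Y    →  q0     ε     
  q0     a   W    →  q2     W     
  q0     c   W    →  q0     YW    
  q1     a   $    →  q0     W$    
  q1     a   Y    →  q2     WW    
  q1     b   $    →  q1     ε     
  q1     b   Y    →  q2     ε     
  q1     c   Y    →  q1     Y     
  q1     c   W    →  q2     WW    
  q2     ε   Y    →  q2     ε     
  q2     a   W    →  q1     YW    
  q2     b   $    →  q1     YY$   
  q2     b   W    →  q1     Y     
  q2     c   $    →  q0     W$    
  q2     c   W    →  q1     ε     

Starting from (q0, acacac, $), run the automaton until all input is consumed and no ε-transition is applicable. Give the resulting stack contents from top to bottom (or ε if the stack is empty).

YW$

(q0, acacac, $) ⊢ (q0, cacac, W$) ⊢ (q0, acac, YW$) ⊢ (q0, cac, W$) ⊢ (q0, ac, YW$) ⊢ (q0, c, W$) ⊢ (q0, ε, YW$)
All input consumed in state q0 with stack YW$.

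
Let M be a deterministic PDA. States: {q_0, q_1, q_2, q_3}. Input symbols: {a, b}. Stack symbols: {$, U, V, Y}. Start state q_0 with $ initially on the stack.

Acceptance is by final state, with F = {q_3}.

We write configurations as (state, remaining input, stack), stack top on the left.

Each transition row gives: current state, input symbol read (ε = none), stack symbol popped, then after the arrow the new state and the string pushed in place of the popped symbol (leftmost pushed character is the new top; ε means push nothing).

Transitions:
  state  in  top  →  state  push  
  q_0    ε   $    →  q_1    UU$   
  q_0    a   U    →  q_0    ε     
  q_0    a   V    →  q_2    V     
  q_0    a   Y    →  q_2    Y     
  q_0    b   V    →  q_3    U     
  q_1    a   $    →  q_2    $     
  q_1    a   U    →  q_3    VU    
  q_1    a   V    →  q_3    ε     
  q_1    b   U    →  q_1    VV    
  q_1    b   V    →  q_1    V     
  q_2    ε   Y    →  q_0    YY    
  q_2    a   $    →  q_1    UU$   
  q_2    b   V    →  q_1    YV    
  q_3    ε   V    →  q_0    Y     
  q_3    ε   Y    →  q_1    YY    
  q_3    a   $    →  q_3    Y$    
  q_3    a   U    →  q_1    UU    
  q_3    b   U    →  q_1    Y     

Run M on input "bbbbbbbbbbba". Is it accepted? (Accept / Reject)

Accept

(q_0, bbbbbbbbbbba, $)
  ε-move, top $: go to q_1, push UU$ → (q_1, bbbbbbbbbbba, UU$)
  read b, top U: go to q_1, push VV → (q_1, bbbbbbbbbba, VVU$)
  read b, top V: go to q_1, push V → (q_1, bbbbbbbbba, VVU$)
  read b, top V: go to q_1, push V → (q_1, bbbbbbbba, VVU$)
  read b, top V: go to q_1, push V → (q_1, bbbbbbba, VVU$)
  read b, top V: go to q_1, push V → (q_1, bbbbbba, VVU$)
  read b, top V: go to q_1, push V → (q_1, bbbbba, VVU$)
  read b, top V: go to q_1, push V → (q_1, bbbba, VVU$)
  read b, top V: go to q_1, push V → (q_1, bbba, VVU$)
  read b, top V: go to q_1, push V → (q_1, bba, VVU$)
  read b, top V: go to q_1, push V → (q_1, ba, VVU$)
  read b, top V: go to q_1, push V → (q_1, a, VVU$)
  read a, top V: go to q_3, push ε → (q_3, ε, VU$)
All input consumed; state q_3 ∈ F.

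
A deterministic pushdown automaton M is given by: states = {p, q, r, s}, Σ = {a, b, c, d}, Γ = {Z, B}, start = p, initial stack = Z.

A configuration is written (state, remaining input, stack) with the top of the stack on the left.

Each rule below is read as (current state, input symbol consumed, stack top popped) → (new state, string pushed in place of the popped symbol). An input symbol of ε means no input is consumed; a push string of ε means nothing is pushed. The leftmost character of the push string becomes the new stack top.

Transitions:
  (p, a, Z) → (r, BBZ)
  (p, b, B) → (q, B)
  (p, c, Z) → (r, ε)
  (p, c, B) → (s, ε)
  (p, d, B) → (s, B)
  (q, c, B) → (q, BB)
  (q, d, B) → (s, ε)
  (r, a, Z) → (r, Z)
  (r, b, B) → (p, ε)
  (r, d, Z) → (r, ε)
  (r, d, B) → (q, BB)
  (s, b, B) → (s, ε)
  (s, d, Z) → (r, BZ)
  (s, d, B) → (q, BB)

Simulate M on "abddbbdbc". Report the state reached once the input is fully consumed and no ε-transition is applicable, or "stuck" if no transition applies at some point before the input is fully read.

stuck

(p, abddbbdbc, Z)
  read a, top Z: go to r, push BBZ → (r, bddbbdbc, BBZ)
  read b, top B: go to p, push ε → (p, ddbbdbc, BZ)
  read d, top B: go to s, push B → (s, dbbdbc, BZ)
  read d, top B: go to q, push BB → (q, bbdbc, BBZ)
No transition for (q, b, top B); M blocks with input bbdbc remaining.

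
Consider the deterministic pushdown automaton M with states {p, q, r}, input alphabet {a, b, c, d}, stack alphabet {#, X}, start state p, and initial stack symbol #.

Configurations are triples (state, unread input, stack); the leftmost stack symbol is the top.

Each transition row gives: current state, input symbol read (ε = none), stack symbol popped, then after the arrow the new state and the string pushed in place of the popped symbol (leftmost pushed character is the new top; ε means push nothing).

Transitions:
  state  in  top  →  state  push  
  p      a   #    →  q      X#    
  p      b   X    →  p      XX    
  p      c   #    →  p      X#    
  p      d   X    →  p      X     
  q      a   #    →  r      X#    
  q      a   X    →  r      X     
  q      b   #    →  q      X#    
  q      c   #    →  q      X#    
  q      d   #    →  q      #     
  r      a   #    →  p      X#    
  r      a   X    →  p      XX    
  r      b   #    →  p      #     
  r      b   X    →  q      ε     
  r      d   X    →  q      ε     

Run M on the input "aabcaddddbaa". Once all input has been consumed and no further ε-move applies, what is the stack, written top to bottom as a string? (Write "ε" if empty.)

(p, aabcaddddbaa, #)
  read a, top #: go to q, push X# → (q, abcaddddbaa, X#)
  read a, top X: go to r, push X → (r, bcaddddbaa, X#)
  read b, top X: go to q, push ε → (q, caddddbaa, #)
  read c, top #: go to q, push X# → (q, addddbaa, X#)
  read a, top X: go to r, push X → (r, ddddbaa, X#)
  read d, top X: go to q, push ε → (q, dddbaa, #)
  read d, top #: go to q, push # → (q, ddbaa, #)
  read d, top #: go to q, push # → (q, dbaa, #)
  read d, top #: go to q, push # → (q, baa, #)
  read b, top #: go to q, push X# → (q, aa, X#)
  read a, top X: go to r, push X → (r, a, X#)
  read a, top X: go to p, push XX → (p, ε, XX#)
All input consumed in state p with stack XX#.

XX#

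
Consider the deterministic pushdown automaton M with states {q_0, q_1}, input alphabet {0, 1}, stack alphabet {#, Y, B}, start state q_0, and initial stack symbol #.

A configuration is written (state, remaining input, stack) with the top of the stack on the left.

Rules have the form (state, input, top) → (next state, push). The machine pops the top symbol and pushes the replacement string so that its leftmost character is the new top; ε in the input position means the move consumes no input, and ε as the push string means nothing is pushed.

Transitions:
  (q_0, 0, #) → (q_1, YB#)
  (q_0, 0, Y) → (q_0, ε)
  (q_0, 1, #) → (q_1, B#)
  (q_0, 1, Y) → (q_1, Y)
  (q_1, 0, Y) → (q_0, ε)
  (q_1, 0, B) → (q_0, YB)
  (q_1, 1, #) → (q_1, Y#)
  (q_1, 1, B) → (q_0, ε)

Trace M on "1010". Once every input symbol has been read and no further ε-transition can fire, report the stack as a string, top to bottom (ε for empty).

B#

(q_0, 1010, #) ⊢ (q_1, 010, B#) ⊢ (q_0, 10, YB#) ⊢ (q_1, 0, YB#) ⊢ (q_0, ε, B#)
All input consumed in state q_0 with stack B#.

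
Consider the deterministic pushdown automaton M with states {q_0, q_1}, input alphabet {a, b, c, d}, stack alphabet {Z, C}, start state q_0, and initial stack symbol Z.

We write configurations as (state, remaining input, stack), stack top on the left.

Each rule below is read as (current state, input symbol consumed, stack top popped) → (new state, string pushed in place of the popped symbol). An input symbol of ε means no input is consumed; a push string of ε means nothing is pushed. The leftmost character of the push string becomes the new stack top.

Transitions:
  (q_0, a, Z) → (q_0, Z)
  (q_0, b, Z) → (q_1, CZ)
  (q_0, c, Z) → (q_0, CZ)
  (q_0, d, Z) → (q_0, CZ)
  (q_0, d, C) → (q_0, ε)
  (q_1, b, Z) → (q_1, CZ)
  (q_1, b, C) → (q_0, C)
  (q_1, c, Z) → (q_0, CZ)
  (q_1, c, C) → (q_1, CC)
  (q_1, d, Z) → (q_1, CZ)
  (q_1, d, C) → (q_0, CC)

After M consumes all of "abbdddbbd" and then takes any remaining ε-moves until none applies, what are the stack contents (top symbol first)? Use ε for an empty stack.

(q_0, abbdddbbd, Z)
  read a, top Z: go to q_0, push Z → (q_0, bbdddbbd, Z)
  read b, top Z: go to q_1, push CZ → (q_1, bdddbbd, CZ)
  read b, top C: go to q_0, push C → (q_0, dddbbd, CZ)
  read d, top C: go to q_0, push ε → (q_0, ddbbd, Z)
  read d, top Z: go to q_0, push CZ → (q_0, dbbd, CZ)
  read d, top C: go to q_0, push ε → (q_0, bbd, Z)
  read b, top Z: go to q_1, push CZ → (q_1, bd, CZ)
  read b, top C: go to q_0, push C → (q_0, d, CZ)
  read d, top C: go to q_0, push ε → (q_0, ε, Z)
All input consumed in state q_0 with stack Z.

Z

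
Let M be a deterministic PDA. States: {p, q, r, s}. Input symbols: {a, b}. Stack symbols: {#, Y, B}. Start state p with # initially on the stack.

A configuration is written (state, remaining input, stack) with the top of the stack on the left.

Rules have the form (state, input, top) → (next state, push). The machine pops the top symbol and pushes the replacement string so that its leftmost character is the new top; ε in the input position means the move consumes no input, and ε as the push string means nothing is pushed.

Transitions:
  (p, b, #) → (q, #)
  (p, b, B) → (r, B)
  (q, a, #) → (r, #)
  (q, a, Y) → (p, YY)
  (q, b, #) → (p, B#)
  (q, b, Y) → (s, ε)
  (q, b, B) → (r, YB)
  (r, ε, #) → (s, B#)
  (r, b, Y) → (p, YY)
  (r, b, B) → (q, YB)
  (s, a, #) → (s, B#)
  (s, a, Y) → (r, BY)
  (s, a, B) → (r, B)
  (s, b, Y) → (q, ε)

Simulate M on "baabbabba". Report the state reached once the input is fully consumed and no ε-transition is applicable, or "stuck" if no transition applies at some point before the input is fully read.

r

(p, baabbabba, #) ⊢ (q, aabbabba, #) ⊢ (r, abbabba, #) ⊢ (s, abbabba, B#) ⊢ (r, bbabba, B#) ⊢ (q, babba, YB#) ⊢ (s, abba, B#) ⊢ (r, bba, B#) ⊢ (q, ba, YB#) ⊢ (s, a, B#) ⊢ (r, ε, B#)
All input consumed; M is in state r.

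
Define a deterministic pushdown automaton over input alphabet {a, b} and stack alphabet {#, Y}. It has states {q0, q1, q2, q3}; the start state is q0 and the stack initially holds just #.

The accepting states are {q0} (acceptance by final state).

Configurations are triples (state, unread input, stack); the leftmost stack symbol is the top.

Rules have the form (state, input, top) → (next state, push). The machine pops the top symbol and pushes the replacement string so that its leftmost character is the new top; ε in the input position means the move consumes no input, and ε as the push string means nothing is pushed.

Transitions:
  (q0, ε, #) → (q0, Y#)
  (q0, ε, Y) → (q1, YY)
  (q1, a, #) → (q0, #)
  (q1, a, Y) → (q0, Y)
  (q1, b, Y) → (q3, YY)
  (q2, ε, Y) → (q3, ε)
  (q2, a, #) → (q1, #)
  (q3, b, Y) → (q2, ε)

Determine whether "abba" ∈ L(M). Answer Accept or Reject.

Reject

(q0, abba, #) ⊢ (q0, abba, Y#) ⊢ (q1, abba, YY#) ⊢ (q0, bba, YY#) ⊢ (q1, bba, YYY#) ⊢ (q3, ba, YYYY#) ⊢ (q2, a, YYY#) ⊢ (q3, a, YY#)
No transition applies at (q3, a, YY#); input not fully consumed.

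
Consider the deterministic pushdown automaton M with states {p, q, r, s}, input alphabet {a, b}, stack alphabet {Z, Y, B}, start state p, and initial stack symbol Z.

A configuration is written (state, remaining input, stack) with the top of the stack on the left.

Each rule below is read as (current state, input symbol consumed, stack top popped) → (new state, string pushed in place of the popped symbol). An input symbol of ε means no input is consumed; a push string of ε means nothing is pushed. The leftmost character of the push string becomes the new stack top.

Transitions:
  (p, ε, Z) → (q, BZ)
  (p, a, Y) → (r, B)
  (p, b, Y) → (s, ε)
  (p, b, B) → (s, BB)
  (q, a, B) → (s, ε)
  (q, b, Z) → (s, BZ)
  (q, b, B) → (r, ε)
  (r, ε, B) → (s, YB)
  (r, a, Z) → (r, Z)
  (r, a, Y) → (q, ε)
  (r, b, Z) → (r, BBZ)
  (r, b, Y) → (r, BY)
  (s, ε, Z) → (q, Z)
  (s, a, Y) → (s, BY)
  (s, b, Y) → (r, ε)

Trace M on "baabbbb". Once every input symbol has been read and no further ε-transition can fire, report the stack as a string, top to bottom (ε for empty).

(p, baabbbb, Z) ⊢ (q, baabbbb, BZ) ⊢ (r, aabbbb, Z) ⊢ (r, abbbb, Z) ⊢ (r, bbbb, Z) ⊢ (r, bbb, BBZ) ⊢ (s, bbb, YBBZ) ⊢ (r, bb, BBZ) ⊢ (s, bb, YBBZ) ⊢ (r, b, BBZ) ⊢ (s, b, YBBZ) ⊢ (r, ε, BBZ) ⊢ (s, ε, YBBZ)
All input consumed in state s with stack YBBZ.

YBBZ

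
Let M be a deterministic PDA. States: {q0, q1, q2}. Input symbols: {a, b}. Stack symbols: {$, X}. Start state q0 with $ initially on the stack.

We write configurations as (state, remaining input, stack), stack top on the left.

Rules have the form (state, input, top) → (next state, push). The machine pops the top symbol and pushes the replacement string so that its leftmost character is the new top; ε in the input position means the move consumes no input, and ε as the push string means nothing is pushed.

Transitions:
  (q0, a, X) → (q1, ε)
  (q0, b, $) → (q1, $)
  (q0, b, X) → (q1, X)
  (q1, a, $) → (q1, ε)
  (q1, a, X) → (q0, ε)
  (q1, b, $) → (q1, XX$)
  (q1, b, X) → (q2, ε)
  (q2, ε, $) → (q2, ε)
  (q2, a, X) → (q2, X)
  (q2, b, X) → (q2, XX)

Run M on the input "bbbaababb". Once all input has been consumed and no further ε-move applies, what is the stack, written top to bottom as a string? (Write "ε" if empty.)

XXXX$

(q0, bbbaababb, $) ⊢ (q1, bbaababb, $) ⊢ (q1, baababb, XX$) ⊢ (q2, aababb, X$) ⊢ (q2, ababb, X$) ⊢ (q2, babb, X$) ⊢ (q2, abb, XX$) ⊢ (q2, bb, XX$) ⊢ (q2, b, XXX$) ⊢ (q2, ε, XXXX$)
All input consumed in state q2 with stack XXXX$.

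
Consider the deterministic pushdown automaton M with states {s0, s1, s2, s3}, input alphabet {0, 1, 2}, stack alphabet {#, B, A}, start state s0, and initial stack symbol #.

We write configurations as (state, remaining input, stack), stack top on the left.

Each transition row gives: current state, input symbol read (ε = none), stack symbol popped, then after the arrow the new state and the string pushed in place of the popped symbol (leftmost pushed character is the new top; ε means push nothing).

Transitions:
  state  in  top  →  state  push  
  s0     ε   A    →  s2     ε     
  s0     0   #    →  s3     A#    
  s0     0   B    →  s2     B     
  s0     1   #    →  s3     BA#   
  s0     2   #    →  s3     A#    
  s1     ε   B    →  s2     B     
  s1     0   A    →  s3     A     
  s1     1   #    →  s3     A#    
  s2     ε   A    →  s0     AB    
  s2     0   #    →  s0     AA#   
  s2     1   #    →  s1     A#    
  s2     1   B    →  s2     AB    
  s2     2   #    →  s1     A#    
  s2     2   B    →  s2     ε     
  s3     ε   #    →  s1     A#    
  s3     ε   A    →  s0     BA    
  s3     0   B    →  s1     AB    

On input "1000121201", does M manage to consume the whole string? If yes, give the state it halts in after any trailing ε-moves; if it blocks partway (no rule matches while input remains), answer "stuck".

(s0, 1000121201, #) ⊢ (s3, 000121201, BA#) ⊢ (s1, 00121201, ABA#) ⊢ (s3, 0121201, ABA#) ⊢ (s0, 0121201, BABA#) ⊢ (s2, 121201, BABA#) ⊢ (s2, 21201, ABABA#) ⊢ (s0, 21201, ABBABA#) ⊢ (s2, 21201, BBABA#) ⊢ (s2, 1201, BABA#) ⊢ (s2, 201, ABABA#) ⊢ (s0, 201, ABBABA#) ⊢ (s2, 201, BBABA#) ⊢ (s2, 01, BABA#)
No transition for (s2, 0, top B); M blocks with input 01 remaining.

stuck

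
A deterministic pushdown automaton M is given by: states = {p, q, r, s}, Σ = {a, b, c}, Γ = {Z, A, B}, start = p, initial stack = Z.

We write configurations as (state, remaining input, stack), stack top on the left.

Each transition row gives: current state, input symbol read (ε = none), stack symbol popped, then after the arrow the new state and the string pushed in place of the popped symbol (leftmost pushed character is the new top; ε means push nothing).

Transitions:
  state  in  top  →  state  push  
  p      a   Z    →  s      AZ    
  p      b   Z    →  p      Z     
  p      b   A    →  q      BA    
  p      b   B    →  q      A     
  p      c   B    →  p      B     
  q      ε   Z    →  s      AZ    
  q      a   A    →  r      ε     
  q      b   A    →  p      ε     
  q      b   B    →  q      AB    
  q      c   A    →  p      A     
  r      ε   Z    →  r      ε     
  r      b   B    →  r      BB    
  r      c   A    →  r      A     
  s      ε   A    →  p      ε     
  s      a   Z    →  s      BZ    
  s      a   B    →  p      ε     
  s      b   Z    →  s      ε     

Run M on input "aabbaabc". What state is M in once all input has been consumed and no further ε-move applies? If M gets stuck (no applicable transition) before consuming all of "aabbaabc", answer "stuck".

stuck

(p, aabbaabc, Z) ⊢ (s, abbaabc, AZ) ⊢ (p, abbaabc, Z) ⊢ (s, bbaabc, AZ) ⊢ (p, bbaabc, Z) ⊢ (p, baabc, Z) ⊢ (p, aabc, Z) ⊢ (s, abc, AZ) ⊢ (p, abc, Z) ⊢ (s, bc, AZ) ⊢ (p, bc, Z) ⊢ (p, c, Z)
No transition for (p, c, top Z); M blocks with input c remaining.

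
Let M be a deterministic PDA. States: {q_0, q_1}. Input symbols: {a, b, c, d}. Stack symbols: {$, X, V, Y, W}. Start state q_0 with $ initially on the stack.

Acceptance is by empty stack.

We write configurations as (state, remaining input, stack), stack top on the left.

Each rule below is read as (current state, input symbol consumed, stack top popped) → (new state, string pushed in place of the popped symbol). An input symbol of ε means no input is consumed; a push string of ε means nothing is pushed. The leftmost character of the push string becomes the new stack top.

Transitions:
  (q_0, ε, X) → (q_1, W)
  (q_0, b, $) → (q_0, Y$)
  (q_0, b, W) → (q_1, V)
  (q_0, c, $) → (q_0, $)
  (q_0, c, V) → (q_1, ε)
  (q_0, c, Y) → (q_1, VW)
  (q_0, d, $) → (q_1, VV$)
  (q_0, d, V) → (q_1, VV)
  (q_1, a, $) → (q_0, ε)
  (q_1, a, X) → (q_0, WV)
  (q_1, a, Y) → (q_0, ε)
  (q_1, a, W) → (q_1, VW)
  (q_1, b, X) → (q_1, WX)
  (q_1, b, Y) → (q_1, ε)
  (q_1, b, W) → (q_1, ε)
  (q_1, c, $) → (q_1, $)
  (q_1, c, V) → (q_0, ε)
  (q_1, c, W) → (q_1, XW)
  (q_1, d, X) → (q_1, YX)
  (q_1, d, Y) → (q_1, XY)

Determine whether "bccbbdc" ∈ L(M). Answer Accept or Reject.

(q_0, bccbbdc, $)
  read b, top $: go to q_0, push Y$ → (q_0, ccbbdc, Y$)
  read c, top Y: go to q_1, push VW → (q_1, cbbdc, VW$)
  read c, top V: go to q_0, push ε → (q_0, bbdc, W$)
  read b, top W: go to q_1, push V → (q_1, bdc, V$)
No transition applies at (q_1, bdc, V$); input not fully consumed.

Reject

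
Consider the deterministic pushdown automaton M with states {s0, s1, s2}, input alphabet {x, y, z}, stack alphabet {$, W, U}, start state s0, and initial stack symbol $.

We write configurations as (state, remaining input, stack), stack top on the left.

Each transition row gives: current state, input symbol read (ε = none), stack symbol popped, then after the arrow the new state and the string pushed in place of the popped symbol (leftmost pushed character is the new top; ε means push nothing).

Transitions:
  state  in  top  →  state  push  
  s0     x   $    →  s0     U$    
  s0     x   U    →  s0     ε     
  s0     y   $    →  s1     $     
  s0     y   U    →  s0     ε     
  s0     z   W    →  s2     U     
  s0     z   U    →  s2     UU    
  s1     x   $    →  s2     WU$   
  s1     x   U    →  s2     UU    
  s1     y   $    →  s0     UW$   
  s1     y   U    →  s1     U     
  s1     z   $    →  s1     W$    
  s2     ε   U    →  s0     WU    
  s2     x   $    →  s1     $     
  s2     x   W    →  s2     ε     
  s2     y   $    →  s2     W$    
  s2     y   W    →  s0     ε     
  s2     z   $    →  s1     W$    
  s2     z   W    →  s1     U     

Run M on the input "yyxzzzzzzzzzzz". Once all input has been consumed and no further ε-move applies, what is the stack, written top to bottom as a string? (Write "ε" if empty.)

WUUUUUUUUUUU$

(s0, yyxzzzzzzzzzzz, $) ⊢ (s1, yxzzzzzzzzzzz, $) ⊢ (s0, xzzzzzzzzzzz, UW$) ⊢ (s0, zzzzzzzzzzz, W$) ⊢ (s2, zzzzzzzzzz, U$) ⊢ (s0, zzzzzzzzzz, WU$) ⊢ (s2, zzzzzzzzz, UU$) ⊢ (s0, zzzzzzzzz, WUU$) ⊢ (s2, zzzzzzzz, UUU$) ⊢ (s0, zzzzzzzz, WUUU$) ⊢ (s2, zzzzzzz, UUUU$) ⊢ (s0, zzzzzzz, WUUUU$) ⊢ (s2, zzzzzz, UUUUU$) ⊢ (s0, zzzzzz, WUUUUU$) ⊢ (s2, zzzzz, UUUUUU$) ⊢ (s0, zzzzz, WUUUUUU$) ⊢ (s2, zzzz, UUUUUUU$) ⊢ (s0, zzzz, WUUUUUUU$) ⊢ (s2, zzz, UUUUUUUU$) ⊢ (s0, zzz, WUUUUUUUU$) ⊢ (s2, zz, UUUUUUUUU$) ⊢ (s0, zz, WUUUUUUUUU$) ⊢ (s2, z, UUUUUUUUUU$) ⊢ (s0, z, WUUUUUUUUUU$) ⊢ (s2, ε, UUUUUUUUUUU$) ⊢ (s0, ε, WUUUUUUUUUUU$)
All input consumed in state s0 with stack WUUUUUUUUUUU$.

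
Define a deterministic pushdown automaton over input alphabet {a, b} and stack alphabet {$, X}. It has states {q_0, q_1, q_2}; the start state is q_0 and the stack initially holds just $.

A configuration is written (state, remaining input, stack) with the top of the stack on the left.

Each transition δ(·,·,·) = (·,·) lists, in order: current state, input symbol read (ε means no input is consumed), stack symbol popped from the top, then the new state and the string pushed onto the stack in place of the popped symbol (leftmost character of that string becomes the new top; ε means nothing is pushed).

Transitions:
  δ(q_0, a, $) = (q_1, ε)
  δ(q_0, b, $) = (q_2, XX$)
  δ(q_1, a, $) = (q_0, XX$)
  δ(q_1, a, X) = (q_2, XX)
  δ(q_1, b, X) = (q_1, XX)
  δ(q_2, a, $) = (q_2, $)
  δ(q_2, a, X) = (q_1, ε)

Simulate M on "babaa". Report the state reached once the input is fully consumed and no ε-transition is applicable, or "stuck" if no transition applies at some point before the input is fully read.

q_1

(q_0, babaa, $)
  read b, top $: go to q_2, push XX$ → (q_2, abaa, XX$)
  read a, top X: go to q_1, push ε → (q_1, baa, X$)
  read b, top X: go to q_1, push XX → (q_1, aa, XX$)
  read a, top X: go to q_2, push XX → (q_2, a, XXX$)
  read a, top X: go to q_1, push ε → (q_1, ε, XX$)
All input consumed; M is in state q_1.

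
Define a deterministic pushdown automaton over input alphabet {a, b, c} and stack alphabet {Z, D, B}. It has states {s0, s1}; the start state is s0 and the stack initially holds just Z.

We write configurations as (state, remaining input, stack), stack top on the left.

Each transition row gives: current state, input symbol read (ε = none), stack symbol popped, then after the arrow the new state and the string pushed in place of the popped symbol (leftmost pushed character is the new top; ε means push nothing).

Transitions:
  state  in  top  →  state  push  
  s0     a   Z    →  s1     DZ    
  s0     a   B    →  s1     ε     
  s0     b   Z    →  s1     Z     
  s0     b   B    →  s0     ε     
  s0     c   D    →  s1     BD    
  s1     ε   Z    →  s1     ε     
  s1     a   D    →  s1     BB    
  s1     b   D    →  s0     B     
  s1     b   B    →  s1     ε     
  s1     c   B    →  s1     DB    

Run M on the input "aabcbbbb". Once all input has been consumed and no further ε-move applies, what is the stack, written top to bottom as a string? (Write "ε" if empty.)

(s0, aabcbbbb, Z)
  read a, top Z: go to s1, push DZ → (s1, abcbbbb, DZ)
  read a, top D: go to s1, push BB → (s1, bcbbbb, BBZ)
  read b, top B: go to s1, push ε → (s1, cbbbb, BZ)
  read c, top B: go to s1, push DB → (s1, bbbb, DBZ)
  read b, top D: go to s0, push B → (s0, bbb, BBZ)
  read b, top B: go to s0, push ε → (s0, bb, BZ)
  read b, top B: go to s0, push ε → (s0, b, Z)
  read b, top Z: go to s1, push Z → (s1, ε, Z)
  ε-move, top Z: go to s1, push ε → (s1, ε, ε)
All input consumed in state s1 with stack ε.

ε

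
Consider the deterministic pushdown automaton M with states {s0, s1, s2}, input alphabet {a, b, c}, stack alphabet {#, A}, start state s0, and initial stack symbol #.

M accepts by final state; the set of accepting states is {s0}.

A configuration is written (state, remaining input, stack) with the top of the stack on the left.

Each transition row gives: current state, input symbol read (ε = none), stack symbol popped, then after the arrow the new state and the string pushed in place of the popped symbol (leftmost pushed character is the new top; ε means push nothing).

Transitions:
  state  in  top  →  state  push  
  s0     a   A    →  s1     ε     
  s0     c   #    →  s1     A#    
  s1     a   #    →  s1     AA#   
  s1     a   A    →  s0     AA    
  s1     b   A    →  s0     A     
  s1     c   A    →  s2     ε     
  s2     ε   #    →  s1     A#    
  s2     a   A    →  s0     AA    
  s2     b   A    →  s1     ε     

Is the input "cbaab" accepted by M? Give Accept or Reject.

(s0, cbaab, #) ⊢ (s1, baab, A#) ⊢ (s0, aab, A#) ⊢ (s1, ab, #) ⊢ (s1, b, AA#) ⊢ (s0, ε, AA#)
All input consumed; state s0 ∈ F.

Accept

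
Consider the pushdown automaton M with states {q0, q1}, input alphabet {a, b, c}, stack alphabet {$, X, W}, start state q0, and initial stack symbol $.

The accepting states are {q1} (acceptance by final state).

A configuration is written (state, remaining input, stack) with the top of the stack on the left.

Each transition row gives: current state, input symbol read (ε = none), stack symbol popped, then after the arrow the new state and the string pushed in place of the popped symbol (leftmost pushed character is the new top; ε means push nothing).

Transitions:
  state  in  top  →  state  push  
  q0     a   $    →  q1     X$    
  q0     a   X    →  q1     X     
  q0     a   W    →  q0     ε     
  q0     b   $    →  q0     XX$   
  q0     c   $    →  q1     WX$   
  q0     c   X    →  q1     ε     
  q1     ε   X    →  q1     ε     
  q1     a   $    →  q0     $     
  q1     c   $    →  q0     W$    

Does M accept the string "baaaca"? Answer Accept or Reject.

Reject

No computation consumes all input and reaches a final state.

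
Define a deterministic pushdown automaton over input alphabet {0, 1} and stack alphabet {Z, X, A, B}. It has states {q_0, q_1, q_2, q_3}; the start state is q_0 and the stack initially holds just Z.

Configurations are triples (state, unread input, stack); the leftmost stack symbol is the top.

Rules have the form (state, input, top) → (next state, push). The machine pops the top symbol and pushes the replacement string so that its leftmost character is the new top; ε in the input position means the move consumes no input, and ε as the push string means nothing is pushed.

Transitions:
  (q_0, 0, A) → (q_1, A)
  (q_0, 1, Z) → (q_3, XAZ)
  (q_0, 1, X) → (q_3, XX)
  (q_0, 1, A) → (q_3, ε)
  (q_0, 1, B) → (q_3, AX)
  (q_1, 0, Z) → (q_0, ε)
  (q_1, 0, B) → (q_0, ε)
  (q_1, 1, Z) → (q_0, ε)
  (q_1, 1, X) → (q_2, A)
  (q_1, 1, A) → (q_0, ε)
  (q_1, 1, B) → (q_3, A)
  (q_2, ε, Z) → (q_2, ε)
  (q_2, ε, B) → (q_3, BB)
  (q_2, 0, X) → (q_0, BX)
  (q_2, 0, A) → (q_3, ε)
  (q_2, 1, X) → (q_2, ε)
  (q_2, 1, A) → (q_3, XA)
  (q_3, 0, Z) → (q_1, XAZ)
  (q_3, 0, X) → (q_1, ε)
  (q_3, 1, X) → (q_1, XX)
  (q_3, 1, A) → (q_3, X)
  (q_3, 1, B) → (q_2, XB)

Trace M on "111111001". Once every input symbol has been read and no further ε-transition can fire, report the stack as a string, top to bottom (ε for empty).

XAZ

(q_0, 111111001, Z) ⊢ (q_3, 11111001, XAZ) ⊢ (q_1, 1111001, XXAZ) ⊢ (q_2, 111001, AXAZ) ⊢ (q_3, 11001, XAXAZ) ⊢ (q_1, 1001, XXAXAZ) ⊢ (q_2, 001, AXAXAZ) ⊢ (q_3, 01, XAXAZ) ⊢ (q_1, 1, AXAZ) ⊢ (q_0, ε, XAZ)
All input consumed in state q_0 with stack XAZ.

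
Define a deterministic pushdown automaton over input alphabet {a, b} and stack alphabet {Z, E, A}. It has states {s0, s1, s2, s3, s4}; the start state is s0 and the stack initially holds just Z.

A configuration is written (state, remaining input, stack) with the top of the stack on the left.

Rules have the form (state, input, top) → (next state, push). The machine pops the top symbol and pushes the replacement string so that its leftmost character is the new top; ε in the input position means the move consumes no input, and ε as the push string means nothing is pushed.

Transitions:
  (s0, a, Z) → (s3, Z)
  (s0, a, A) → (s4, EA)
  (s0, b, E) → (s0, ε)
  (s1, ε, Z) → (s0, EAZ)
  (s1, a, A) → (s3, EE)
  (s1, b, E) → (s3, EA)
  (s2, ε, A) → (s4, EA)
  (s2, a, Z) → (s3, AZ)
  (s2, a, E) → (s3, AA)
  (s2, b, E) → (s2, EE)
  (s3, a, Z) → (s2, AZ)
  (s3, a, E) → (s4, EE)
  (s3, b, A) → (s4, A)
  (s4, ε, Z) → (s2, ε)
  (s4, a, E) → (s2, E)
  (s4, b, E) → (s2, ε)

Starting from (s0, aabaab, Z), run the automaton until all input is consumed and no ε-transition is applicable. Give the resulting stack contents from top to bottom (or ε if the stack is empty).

(s0, aabaab, Z) ⊢ (s3, abaab, Z) ⊢ (s2, baab, AZ) ⊢ (s4, baab, EAZ) ⊢ (s2, aab, AZ) ⊢ (s4, aab, EAZ) ⊢ (s2, ab, EAZ) ⊢ (s3, b, AAAZ) ⊢ (s4, ε, AAAZ)
All input consumed in state s4 with stack AAAZ.

AAAZ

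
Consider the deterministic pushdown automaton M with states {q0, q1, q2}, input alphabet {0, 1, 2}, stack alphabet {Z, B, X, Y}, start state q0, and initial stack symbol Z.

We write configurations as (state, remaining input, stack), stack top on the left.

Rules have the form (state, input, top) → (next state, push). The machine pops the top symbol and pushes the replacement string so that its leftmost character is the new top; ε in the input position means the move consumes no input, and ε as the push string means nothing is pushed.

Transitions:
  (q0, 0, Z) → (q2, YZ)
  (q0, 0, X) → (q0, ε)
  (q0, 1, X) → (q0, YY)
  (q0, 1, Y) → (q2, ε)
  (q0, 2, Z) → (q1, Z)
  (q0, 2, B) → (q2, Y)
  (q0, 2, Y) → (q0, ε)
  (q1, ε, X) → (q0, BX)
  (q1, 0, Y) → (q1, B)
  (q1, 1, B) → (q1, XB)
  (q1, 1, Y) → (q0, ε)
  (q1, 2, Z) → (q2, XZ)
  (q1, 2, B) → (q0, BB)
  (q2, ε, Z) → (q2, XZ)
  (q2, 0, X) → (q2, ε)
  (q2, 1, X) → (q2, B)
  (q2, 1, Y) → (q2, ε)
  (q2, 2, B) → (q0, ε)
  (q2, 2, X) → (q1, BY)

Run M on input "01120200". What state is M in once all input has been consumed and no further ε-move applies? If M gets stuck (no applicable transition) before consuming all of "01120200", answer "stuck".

stuck

(q0, 01120200, Z)
  read 0, top Z: go to q2, push YZ → (q2, 1120200, YZ)
  read 1, top Y: go to q2, push ε → (q2, 120200, Z)
  ε-move, top Z: go to q2, push XZ → (q2, 120200, XZ)
  read 1, top X: go to q2, push B → (q2, 20200, BZ)
  read 2, top B: go to q0, push ε → (q0, 0200, Z)
  read 0, top Z: go to q2, push YZ → (q2, 200, YZ)
No transition for (q2, 2, top Y); M blocks with input 200 remaining.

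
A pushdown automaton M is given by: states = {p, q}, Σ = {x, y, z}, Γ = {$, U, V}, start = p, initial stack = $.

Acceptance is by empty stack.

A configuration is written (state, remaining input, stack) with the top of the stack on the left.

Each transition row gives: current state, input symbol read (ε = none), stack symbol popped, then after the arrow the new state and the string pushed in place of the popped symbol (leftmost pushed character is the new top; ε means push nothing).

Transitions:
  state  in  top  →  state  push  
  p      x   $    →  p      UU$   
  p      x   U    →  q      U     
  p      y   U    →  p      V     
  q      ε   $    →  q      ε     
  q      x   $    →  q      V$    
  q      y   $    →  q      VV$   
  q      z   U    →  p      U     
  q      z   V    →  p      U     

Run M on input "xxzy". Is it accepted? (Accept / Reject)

No computation consumes all input and empties the stack.

Reject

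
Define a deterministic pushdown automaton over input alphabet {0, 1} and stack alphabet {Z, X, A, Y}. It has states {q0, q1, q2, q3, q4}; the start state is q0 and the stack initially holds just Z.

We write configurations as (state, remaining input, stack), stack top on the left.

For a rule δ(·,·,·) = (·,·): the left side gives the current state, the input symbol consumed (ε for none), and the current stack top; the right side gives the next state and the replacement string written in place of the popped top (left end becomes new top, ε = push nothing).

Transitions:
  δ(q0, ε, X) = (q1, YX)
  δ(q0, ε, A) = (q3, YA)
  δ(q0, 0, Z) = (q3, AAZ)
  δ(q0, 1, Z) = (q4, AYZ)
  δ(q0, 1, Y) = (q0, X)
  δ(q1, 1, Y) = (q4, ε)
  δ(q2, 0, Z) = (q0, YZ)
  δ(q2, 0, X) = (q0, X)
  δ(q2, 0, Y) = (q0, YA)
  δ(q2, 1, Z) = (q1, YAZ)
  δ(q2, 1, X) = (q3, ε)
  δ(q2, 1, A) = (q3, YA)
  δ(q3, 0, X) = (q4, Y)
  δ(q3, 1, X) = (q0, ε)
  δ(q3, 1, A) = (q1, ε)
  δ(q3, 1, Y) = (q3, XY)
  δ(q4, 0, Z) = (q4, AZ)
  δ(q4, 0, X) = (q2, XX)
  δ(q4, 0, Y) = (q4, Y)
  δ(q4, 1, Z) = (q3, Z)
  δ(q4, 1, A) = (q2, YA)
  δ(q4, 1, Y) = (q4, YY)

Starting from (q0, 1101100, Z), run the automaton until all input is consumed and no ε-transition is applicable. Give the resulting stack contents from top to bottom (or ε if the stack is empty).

YXXAAYZ

(q0, 1101100, Z) ⊢ (q4, 101100, AYZ) ⊢ (q2, 01100, YAYZ) ⊢ (q0, 1100, YAAYZ) ⊢ (q0, 100, XAAYZ) ⊢ (q1, 100, YXAAYZ) ⊢ (q4, 00, XAAYZ) ⊢ (q2, 0, XXAAYZ) ⊢ (q0, ε, XXAAYZ) ⊢ (q1, ε, YXXAAYZ)
All input consumed in state q1 with stack YXXAAYZ.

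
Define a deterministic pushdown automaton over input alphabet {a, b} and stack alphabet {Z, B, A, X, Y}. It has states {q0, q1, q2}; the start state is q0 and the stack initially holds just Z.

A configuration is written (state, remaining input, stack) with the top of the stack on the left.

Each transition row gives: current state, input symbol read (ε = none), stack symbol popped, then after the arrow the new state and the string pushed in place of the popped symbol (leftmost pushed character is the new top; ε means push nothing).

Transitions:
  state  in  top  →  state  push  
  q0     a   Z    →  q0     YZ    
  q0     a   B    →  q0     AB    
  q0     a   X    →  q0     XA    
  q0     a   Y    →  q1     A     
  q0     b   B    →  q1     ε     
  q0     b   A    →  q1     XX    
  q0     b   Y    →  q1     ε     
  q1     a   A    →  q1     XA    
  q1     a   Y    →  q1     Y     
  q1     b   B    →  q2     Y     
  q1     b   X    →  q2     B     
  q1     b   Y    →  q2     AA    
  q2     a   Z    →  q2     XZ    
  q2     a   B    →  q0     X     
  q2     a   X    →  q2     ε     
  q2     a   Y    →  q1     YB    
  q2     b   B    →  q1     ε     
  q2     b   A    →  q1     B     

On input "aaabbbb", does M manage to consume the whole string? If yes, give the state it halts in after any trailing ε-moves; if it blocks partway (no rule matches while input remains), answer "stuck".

stuck

(q0, aaabbbb, Z)
  read a, top Z: go to q0, push YZ → (q0, aabbbb, YZ)
  read a, top Y: go to q1, push A → (q1, abbbb, AZ)
  read a, top A: go to q1, push XA → (q1, bbbb, XAZ)
  read b, top X: go to q2, push B → (q2, bbb, BAZ)
  read b, top B: go to q1, push ε → (q1, bb, AZ)
No transition for (q1, b, top A); M blocks with input bb remaining.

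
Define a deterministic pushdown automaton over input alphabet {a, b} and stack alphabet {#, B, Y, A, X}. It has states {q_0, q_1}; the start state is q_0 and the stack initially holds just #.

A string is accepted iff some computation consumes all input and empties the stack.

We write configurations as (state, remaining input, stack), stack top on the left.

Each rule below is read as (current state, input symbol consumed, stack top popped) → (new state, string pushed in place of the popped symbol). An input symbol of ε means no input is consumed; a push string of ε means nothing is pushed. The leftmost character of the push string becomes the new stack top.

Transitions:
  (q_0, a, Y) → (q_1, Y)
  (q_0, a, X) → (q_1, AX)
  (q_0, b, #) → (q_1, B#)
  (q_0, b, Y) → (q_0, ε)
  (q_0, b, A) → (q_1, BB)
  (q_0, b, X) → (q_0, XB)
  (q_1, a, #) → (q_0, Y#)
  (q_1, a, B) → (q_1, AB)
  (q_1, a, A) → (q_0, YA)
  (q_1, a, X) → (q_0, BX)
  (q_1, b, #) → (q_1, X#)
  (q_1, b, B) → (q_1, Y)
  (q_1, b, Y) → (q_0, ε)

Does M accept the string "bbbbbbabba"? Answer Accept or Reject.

(q_0, bbbbbbabba, #)
  read b, top #: go to q_1, push B# → (q_1, bbbbbabba, B#)
  read b, top B: go to q_1, push Y → (q_1, bbbbabba, Y#)
  read b, top Y: go to q_0, push ε → (q_0, bbbabba, #)
  read b, top #: go to q_1, push B# → (q_1, bbabba, B#)
  read b, top B: go to q_1, push Y → (q_1, babba, Y#)
  read b, top Y: go to q_0, push ε → (q_0, abba, #)
No transition applies at (q_0, abba, #); input not fully consumed.

Reject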